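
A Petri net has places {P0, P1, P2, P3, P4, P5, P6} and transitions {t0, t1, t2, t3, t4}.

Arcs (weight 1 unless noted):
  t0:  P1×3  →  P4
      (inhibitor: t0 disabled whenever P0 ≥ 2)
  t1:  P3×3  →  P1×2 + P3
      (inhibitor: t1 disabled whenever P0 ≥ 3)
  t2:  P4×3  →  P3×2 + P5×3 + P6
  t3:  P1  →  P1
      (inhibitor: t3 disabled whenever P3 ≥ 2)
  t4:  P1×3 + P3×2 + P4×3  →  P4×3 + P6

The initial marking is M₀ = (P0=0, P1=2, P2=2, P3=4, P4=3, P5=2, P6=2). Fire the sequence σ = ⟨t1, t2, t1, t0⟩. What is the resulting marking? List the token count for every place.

step 1: fire t1:  (P0=0, P1=2, P2=2, P3=4, P4=3, P5=2, P6=2) → (P0=0, P1=4, P2=2, P3=2, P4=3, P5=2, P6=2)
step 2: fire t2:  (P0=0, P1=4, P2=2, P3=2, P4=3, P5=2, P6=2) → (P0=0, P1=4, P2=2, P3=4, P4=0, P5=5, P6=3)
step 3: fire t1:  (P0=0, P1=4, P2=2, P3=4, P4=0, P5=5, P6=3) → (P0=0, P1=6, P2=2, P3=2, P4=0, P5=5, P6=3)
step 4: fire t0:  (P0=0, P1=6, P2=2, P3=2, P4=0, P5=5, P6=3) → (P0=0, P1=3, P2=2, P3=2, P4=1, P5=5, P6=3)

(P0=0, P1=3, P2=2, P3=2, P4=1, P5=5, P6=3)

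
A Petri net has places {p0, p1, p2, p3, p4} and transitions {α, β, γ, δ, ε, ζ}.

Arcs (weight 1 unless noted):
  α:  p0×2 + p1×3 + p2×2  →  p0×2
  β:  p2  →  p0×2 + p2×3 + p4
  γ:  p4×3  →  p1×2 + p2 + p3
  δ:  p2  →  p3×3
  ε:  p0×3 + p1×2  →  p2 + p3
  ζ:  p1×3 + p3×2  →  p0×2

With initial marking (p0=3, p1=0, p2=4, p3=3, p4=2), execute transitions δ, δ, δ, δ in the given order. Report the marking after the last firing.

(p0=3, p1=0, p2=0, p3=15, p4=2)

step 1: fire δ:  (p0=3, p1=0, p2=4, p3=3, p4=2) → (p0=3, p1=0, p2=3, p3=6, p4=2)
step 2: fire δ:  (p0=3, p1=0, p2=3, p3=6, p4=2) → (p0=3, p1=0, p2=2, p3=9, p4=2)
step 3: fire δ:  (p0=3, p1=0, p2=2, p3=9, p4=2) → (p0=3, p1=0, p2=1, p3=12, p4=2)
step 4: fire δ:  (p0=3, p1=0, p2=1, p3=12, p4=2) → (p0=3, p1=0, p2=0, p3=15, p4=2)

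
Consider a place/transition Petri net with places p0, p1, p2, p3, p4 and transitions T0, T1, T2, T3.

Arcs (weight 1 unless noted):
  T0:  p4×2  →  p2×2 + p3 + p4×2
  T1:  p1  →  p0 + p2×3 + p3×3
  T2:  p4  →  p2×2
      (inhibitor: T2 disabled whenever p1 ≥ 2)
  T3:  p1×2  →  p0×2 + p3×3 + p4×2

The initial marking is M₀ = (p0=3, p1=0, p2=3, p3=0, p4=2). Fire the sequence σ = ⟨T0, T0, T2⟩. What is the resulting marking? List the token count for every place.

(p0=3, p1=0, p2=9, p3=2, p4=1)

step 1: fire T0:  (p0=3, p1=0, p2=3, p3=0, p4=2) → (p0=3, p1=0, p2=5, p3=1, p4=2)
step 2: fire T0:  (p0=3, p1=0, p2=5, p3=1, p4=2) → (p0=3, p1=0, p2=7, p3=2, p4=2)
step 3: fire T2:  (p0=3, p1=0, p2=7, p3=2, p4=2) → (p0=3, p1=0, p2=9, p3=2, p4=1)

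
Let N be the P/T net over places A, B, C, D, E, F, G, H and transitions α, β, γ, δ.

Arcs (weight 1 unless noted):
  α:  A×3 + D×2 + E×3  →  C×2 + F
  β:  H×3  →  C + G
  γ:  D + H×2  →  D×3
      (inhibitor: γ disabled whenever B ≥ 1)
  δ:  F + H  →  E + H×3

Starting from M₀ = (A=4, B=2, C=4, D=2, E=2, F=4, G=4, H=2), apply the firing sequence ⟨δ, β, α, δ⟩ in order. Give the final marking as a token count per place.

step 1: fire δ:  (A=4, B=2, C=4, D=2, E=2, F=4, G=4, H=2) → (A=4, B=2, C=4, D=2, E=3, F=3, G=4, H=4)
step 2: fire β:  (A=4, B=2, C=4, D=2, E=3, F=3, G=4, H=4) → (A=4, B=2, C=5, D=2, E=3, F=3, G=5, H=1)
step 3: fire α:  (A=4, B=2, C=5, D=2, E=3, F=3, G=5, H=1) → (A=1, B=2, C=7, D=0, E=0, F=4, G=5, H=1)
step 4: fire δ:  (A=1, B=2, C=7, D=0, E=0, F=4, G=5, H=1) → (A=1, B=2, C=7, D=0, E=1, F=3, G=5, H=3)

(A=1, B=2, C=7, D=0, E=1, F=3, G=5, H=3)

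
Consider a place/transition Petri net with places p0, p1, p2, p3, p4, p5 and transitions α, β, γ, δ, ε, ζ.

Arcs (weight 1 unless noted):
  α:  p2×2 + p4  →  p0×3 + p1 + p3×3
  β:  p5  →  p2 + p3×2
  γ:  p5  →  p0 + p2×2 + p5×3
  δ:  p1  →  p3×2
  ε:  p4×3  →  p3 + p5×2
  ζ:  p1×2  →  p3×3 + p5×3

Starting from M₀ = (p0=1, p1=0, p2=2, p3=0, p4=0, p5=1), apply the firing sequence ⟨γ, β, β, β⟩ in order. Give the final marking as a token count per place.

(p0=2, p1=0, p2=7, p3=6, p4=0, p5=0)

step 1: fire γ:  (p0=1, p1=0, p2=2, p3=0, p4=0, p5=1) → (p0=2, p1=0, p2=4, p3=0, p4=0, p5=3)
step 2: fire β:  (p0=2, p1=0, p2=4, p3=0, p4=0, p5=3) → (p0=2, p1=0, p2=5, p3=2, p4=0, p5=2)
step 3: fire β:  (p0=2, p1=0, p2=5, p3=2, p4=0, p5=2) → (p0=2, p1=0, p2=6, p3=4, p4=0, p5=1)
step 4: fire β:  (p0=2, p1=0, p2=6, p3=4, p4=0, p5=1) → (p0=2, p1=0, p2=7, p3=6, p4=0, p5=0)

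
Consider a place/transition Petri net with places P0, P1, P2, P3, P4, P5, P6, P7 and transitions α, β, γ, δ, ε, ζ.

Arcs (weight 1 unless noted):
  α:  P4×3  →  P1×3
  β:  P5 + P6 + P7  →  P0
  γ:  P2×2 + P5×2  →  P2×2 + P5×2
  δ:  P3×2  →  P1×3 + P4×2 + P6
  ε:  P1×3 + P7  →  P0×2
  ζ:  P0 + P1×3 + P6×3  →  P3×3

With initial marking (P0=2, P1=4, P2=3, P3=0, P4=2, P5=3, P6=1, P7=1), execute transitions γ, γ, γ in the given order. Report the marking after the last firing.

(P0=2, P1=4, P2=3, P3=0, P4=2, P5=3, P6=1, P7=1)

step 1: fire γ:  (P0=2, P1=4, P2=3, P3=0, P4=2, P5=3, P6=1, P7=1) → (P0=2, P1=4, P2=3, P3=0, P4=2, P5=3, P6=1, P7=1)
step 2: fire γ:  (P0=2, P1=4, P2=3, P3=0, P4=2, P5=3, P6=1, P7=1) → (P0=2, P1=4, P2=3, P3=0, P4=2, P5=3, P6=1, P7=1)
step 3: fire γ:  (P0=2, P1=4, P2=3, P3=0, P4=2, P5=3, P6=1, P7=1) → (P0=2, P1=4, P2=3, P3=0, P4=2, P5=3, P6=1, P7=1)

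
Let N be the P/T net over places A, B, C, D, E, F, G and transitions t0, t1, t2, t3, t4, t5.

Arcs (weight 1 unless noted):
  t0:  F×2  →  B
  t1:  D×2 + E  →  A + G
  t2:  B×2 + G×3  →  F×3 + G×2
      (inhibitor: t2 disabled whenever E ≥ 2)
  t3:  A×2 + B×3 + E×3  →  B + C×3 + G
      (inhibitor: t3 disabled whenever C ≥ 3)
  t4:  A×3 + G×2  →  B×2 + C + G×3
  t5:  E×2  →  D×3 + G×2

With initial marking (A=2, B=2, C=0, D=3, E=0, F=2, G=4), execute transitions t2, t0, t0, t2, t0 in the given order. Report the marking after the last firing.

(A=2, B=1, C=0, D=3, E=0, F=2, G=2)

step 1: fire t2:  (A=2, B=2, C=0, D=3, E=0, F=2, G=4) → (A=2, B=0, C=0, D=3, E=0, F=5, G=3)
step 2: fire t0:  (A=2, B=0, C=0, D=3, E=0, F=5, G=3) → (A=2, B=1, C=0, D=3, E=0, F=3, G=3)
step 3: fire t0:  (A=2, B=1, C=0, D=3, E=0, F=3, G=3) → (A=2, B=2, C=0, D=3, E=0, F=1, G=3)
step 4: fire t2:  (A=2, B=2, C=0, D=3, E=0, F=1, G=3) → (A=2, B=0, C=0, D=3, E=0, F=4, G=2)
step 5: fire t0:  (A=2, B=0, C=0, D=3, E=0, F=4, G=2) → (A=2, B=1, C=0, D=3, E=0, F=2, G=2)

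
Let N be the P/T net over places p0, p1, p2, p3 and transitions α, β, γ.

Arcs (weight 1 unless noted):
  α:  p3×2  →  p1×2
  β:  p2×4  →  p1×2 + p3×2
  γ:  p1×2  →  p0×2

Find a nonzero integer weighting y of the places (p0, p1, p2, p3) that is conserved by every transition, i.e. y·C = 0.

y = (p0:1, p1:1, p2:1, p3:1)

Incidence matrix C (rows=places, cols=transitions):
        α    β    γ
   p0   0    0    2
   p1   2    2   -2
   p2   0   -4    0
   p3  -2    2    0

Candidate y = [1, 1, 1, 1]; check y·C column-wise:
  col α: 1·0 + 1·2 + 1·0 + 1·-2 = 0
  col β: 1·0 + 1·2 + 1·-4 + 1·2 = 0
  col γ: 1·2 + 1·-2 + 1·0 + 1·0 = 0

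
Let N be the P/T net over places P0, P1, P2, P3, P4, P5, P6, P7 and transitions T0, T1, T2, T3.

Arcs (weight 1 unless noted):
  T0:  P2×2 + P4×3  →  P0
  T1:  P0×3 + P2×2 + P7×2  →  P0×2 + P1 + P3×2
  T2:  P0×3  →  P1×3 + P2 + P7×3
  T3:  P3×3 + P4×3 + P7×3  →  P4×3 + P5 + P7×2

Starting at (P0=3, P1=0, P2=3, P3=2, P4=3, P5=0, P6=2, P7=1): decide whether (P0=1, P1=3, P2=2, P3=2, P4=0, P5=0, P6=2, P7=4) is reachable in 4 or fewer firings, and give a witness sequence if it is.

step 1: fire T0:  (P0=3, P1=0, P2=3, P3=2, P4=3, P5=0, P6=2, P7=1) → (P0=4, P1=0, P2=1, P3=2, P4=0, P5=0, P6=2, P7=1)
step 2: fire T2:  (P0=4, P1=0, P2=1, P3=2, P4=0, P5=0, P6=2, P7=1) → (P0=1, P1=3, P2=2, P3=2, P4=0, P5=0, P6=2, P7=4)

YES — reachable via ⟨T0, T2⟩ (2 firings)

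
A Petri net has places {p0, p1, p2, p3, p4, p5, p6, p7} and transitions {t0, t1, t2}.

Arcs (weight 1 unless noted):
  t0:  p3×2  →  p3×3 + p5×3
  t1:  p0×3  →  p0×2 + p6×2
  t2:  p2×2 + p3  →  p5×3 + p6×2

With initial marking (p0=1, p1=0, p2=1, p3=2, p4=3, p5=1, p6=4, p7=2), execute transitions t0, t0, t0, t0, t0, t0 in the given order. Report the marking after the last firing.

(p0=1, p1=0, p2=1, p3=8, p4=3, p5=19, p6=4, p7=2)

step 1: fire t0:  (p0=1, p1=0, p2=1, p3=2, p4=3, p5=1, p6=4, p7=2) → (p0=1, p1=0, p2=1, p3=3, p4=3, p5=4, p6=4, p7=2)
step 2: fire t0:  (p0=1, p1=0, p2=1, p3=3, p4=3, p5=4, p6=4, p7=2) → (p0=1, p1=0, p2=1, p3=4, p4=3, p5=7, p6=4, p7=2)
step 3: fire t0:  (p0=1, p1=0, p2=1, p3=4, p4=3, p5=7, p6=4, p7=2) → (p0=1, p1=0, p2=1, p3=5, p4=3, p5=10, p6=4, p7=2)
step 4: fire t0:  (p0=1, p1=0, p2=1, p3=5, p4=3, p5=10, p6=4, p7=2) → (p0=1, p1=0, p2=1, p3=6, p4=3, p5=13, p6=4, p7=2)
step 5: fire t0:  (p0=1, p1=0, p2=1, p3=6, p4=3, p5=13, p6=4, p7=2) → (p0=1, p1=0, p2=1, p3=7, p4=3, p5=16, p6=4, p7=2)
step 6: fire t0:  (p0=1, p1=0, p2=1, p3=7, p4=3, p5=16, p6=4, p7=2) → (p0=1, p1=0, p2=1, p3=8, p4=3, p5=19, p6=4, p7=2)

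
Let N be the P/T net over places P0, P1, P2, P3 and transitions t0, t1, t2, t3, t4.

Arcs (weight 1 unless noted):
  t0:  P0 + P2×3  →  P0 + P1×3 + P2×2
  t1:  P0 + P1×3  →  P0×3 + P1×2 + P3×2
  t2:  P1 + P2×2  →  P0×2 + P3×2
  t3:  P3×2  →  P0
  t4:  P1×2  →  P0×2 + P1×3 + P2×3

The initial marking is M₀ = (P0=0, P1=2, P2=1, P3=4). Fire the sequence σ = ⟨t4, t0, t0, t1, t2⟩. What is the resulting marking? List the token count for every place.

step 1: fire t4:  (P0=0, P1=2, P2=1, P3=4) → (P0=2, P1=3, P2=4, P3=4)
step 2: fire t0:  (P0=2, P1=3, P2=4, P3=4) → (P0=2, P1=6, P2=3, P3=4)
step 3: fire t0:  (P0=2, P1=6, P2=3, P3=4) → (P0=2, P1=9, P2=2, P3=4)
step 4: fire t1:  (P0=2, P1=9, P2=2, P3=4) → (P0=4, P1=8, P2=2, P3=6)
step 5: fire t2:  (P0=4, P1=8, P2=2, P3=6) → (P0=6, P1=7, P2=0, P3=8)

(P0=6, P1=7, P2=0, P3=8)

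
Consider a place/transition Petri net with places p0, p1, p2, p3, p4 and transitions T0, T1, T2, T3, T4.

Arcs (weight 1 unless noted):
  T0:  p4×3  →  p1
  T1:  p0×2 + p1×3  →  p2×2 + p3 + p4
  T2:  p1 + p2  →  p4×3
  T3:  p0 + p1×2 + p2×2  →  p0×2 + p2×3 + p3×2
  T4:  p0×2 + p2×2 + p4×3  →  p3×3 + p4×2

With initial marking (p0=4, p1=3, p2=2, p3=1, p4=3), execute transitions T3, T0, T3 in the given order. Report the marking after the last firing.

step 1: fire T3:  (p0=4, p1=3, p2=2, p3=1, p4=3) → (p0=5, p1=1, p2=3, p3=3, p4=3)
step 2: fire T0:  (p0=5, p1=1, p2=3, p3=3, p4=3) → (p0=5, p1=2, p2=3, p3=3, p4=0)
step 3: fire T3:  (p0=5, p1=2, p2=3, p3=3, p4=0) → (p0=6, p1=0, p2=4, p3=5, p4=0)

(p0=6, p1=0, p2=4, p3=5, p4=0)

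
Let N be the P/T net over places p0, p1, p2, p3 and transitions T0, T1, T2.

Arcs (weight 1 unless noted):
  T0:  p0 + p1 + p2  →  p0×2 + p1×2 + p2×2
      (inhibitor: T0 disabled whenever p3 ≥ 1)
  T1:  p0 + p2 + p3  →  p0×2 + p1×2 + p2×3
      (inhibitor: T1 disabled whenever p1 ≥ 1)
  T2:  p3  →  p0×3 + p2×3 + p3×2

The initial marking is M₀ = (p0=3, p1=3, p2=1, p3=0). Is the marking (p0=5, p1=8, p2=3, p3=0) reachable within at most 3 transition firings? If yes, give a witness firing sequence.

NO — not reachable within 3 firings

depth 0: 1 marking
depth 1: 2 markings reached so far
depth 2: 3 markings reached so far
depth 3: 4 markings reached so far
target is not among the 4 markings reachable within 3 steps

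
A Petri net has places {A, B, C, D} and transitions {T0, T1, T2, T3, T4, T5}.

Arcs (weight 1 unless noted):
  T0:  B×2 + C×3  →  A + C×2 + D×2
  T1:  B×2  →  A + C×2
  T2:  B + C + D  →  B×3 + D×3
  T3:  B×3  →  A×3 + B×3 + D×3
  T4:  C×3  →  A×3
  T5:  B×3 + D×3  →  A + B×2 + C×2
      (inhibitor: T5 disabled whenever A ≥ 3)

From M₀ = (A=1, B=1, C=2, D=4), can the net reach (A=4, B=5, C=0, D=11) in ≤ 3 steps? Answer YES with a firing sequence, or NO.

step 1: fire T2:  (A=1, B=1, C=2, D=4) → (A=1, B=3, C=1, D=6)
step 2: fire T2:  (A=1, B=3, C=1, D=6) → (A=1, B=5, C=0, D=8)
step 3: fire T3:  (A=1, B=5, C=0, D=8) → (A=4, B=5, C=0, D=11)

YES — reachable via ⟨T2, T2, T3⟩ (3 firings)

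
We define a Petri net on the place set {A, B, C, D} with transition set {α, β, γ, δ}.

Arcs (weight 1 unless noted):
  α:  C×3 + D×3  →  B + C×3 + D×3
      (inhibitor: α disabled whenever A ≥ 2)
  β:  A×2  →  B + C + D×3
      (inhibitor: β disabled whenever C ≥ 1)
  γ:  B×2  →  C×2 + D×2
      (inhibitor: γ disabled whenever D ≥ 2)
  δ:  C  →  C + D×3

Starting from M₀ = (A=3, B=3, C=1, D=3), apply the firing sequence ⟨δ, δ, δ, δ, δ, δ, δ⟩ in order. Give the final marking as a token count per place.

(A=3, B=3, C=1, D=24)

step 1: fire δ:  (A=3, B=3, C=1, D=3) → (A=3, B=3, C=1, D=6)
step 2: fire δ:  (A=3, B=3, C=1, D=6) → (A=3, B=3, C=1, D=9)
step 3: fire δ:  (A=3, B=3, C=1, D=9) → (A=3, B=3, C=1, D=12)
step 4: fire δ:  (A=3, B=3, C=1, D=12) → (A=3, B=3, C=1, D=15)
step 5: fire δ:  (A=3, B=3, C=1, D=15) → (A=3, B=3, C=1, D=18)
step 6: fire δ:  (A=3, B=3, C=1, D=18) → (A=3, B=3, C=1, D=21)
step 7: fire δ:  (A=3, B=3, C=1, D=21) → (A=3, B=3, C=1, D=24)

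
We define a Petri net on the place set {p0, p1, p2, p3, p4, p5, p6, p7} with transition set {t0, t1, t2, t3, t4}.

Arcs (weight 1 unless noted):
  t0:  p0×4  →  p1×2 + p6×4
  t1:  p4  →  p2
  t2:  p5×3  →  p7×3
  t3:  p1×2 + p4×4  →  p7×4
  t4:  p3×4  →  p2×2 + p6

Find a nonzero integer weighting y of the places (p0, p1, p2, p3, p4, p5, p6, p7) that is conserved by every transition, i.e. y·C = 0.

Incidence matrix C (rows=places, cols=transitions):
       t0   t1   t2   t3   t4
   p0  -4    0    0    0    0
   p1   2    0    0   -2    0
   p2   0    1    0    0    2
   p3   0    0    0    0   -4
   p4   0   -1    0   -4    0
   p5   0    0   -3    0    0
   p6   4    0    0    0    1
   p7   0    0    3    4    0

Candidate y = [2, 4, -2, -1, -2, 0, 0, 0]; check y·C column-wise:
  col t0: 2·-4 + 4·2 + -2·0 + -1·0 + -2·0 + 0·4 = 0
  col t1: 2·0 + 4·0 + -2·1 + -1·0 + -2·-1 = 0
  col t2: 2·0 + 4·0 + -2·0 + -1·0 + -2·0 + 0·-3 + 0·3 = 0
  col t3: 2·0 + 4·-2 + -2·0 + -1·0 + -2·-4 + 0·4 = 0
  col t4: 2·0 + 4·0 + -2·2 + -1·-4 + -2·0 + 0·1 = 0

y = (p0:2, p1:4, p2:-2, p3:-1, p4:-2, p5:0, p6:0, p7:0)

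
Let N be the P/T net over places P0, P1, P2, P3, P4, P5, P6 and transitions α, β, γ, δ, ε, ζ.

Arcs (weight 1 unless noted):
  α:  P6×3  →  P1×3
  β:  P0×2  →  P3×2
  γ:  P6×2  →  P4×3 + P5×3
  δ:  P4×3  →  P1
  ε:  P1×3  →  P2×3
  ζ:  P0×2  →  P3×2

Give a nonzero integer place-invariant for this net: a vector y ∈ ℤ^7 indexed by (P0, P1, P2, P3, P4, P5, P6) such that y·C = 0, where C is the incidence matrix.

y = (P0:1, P1:0, P2:0, P3:1, P4:0, P5:0, P6:0)

Incidence matrix C (rows=places, cols=transitions):
        α    β    γ    δ    ε    ζ
   P0   0   -2    0    0    0   -2
   P1   3    0    0    1   -3    0
   P2   0    0    0    0    3    0
   P3   0    2    0    0    0    2
   P4   0    0    3   -3    0    0
   P5   0    0    3    0    0    0
   P6  -3    0   -2    0    0    0

Candidate y = [1, 0, 0, 1, 0, 0, 0]; check y·C column-wise:
  col α: 1·0 + 0·3 + 1·0 + 0·-3 = 0
  col β: 1·-2 + 1·2 = 0
  col γ: 1·0 + 1·0 + 0·3 + 0·3 + 0·-2 = 0
  col δ: 1·0 + 0·1 + 1·0 + 0·-3 = 0
  col ε: 1·0 + 0·-3 + 0·3 + 1·0 = 0
  col ζ: 1·-2 + 1·2 = 0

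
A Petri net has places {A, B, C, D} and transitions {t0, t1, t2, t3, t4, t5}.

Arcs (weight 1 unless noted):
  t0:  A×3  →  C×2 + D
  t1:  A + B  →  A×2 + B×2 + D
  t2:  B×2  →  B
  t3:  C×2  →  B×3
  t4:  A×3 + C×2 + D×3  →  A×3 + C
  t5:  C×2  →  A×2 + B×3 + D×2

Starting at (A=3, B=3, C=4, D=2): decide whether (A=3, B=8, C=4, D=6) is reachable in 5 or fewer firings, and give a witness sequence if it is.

NO — not reachable within 5 firings

depth 0: 1 marking
depth 1: 6 markings reached so far
depth 2: 22 markings reached so far
depth 3: 54 markings reached so far
depth 4: 111 markings reached so far
depth 5: 200 markings reached so far
target is not among the 200 markings reachable within 5 steps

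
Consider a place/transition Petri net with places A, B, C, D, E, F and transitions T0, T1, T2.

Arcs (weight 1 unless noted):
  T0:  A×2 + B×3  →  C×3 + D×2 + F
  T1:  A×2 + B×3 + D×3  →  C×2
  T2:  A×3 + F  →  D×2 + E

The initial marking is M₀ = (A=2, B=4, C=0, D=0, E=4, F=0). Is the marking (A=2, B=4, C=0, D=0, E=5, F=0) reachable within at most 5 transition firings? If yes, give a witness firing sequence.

NO — not reachable within 5 firings

depth 0: 1 marking
depth 1: 2 markings reached so far
depth 2: 2 markings reached so far
(frontier empty at depth 2; search complete)
target is not among the 2 markings reachable within 5 steps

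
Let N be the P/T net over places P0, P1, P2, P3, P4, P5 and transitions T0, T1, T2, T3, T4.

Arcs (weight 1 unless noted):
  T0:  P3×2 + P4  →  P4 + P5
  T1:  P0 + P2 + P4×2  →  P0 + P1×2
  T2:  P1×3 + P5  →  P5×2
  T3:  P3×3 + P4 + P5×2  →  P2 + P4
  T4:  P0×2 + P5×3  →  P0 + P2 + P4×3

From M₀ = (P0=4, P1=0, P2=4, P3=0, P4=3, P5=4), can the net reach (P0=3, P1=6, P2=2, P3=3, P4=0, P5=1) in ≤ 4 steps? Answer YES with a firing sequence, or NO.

NO — not reachable within 4 firings

depth 0: 1 marking
depth 1: 3 markings reached so far
depth 2: 4 markings reached so far
depth 3: 5 markings reached so far
depth 4: 7 markings reached so far
target is not among the 7 markings reachable within 4 steps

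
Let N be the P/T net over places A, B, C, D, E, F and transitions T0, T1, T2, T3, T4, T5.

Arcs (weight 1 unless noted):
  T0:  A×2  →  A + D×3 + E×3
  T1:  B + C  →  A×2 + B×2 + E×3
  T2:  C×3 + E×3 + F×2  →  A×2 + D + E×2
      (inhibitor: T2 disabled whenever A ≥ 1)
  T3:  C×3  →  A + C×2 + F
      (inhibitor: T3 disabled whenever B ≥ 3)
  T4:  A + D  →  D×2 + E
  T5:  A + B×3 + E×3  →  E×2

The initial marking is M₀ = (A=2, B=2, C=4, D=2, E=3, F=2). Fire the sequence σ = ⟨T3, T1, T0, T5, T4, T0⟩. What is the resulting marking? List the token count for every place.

step 1: fire T3:  (A=2, B=2, C=4, D=2, E=3, F=2) → (A=3, B=2, C=3, D=2, E=3, F=3)
step 2: fire T1:  (A=3, B=2, C=3, D=2, E=3, F=3) → (A=5, B=3, C=2, D=2, E=6, F=3)
step 3: fire T0:  (A=5, B=3, C=2, D=2, E=6, F=3) → (A=4, B=3, C=2, D=5, E=9, F=3)
step 4: fire T5:  (A=4, B=3, C=2, D=5, E=9, F=3) → (A=3, B=0, C=2, D=5, E=8, F=3)
step 5: fire T4:  (A=3, B=0, C=2, D=5, E=8, F=3) → (A=2, B=0, C=2, D=6, E=9, F=3)
step 6: fire T0:  (A=2, B=0, C=2, D=6, E=9, F=3) → (A=1, B=0, C=2, D=9, E=12, F=3)

(A=1, B=0, C=2, D=9, E=12, F=3)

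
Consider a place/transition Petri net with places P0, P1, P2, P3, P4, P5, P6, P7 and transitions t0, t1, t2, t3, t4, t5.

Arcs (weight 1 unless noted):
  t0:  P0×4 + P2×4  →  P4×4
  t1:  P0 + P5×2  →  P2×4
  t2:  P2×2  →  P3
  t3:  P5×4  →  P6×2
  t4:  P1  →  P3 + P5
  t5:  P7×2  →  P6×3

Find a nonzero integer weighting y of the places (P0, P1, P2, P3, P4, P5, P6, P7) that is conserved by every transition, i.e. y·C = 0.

Incidence matrix C (rows=places, cols=transitions):
       t0   t1   t2   t3   t4   t5
   P0  -4   -1    0    0    0    0
   P1   0    0    0    0   -1    0
   P2  -4    4   -2    0    0    0
   P3   0    0    1    0    1    0
   P4   4    0    0    0    0    0
   P5   0   -2    0   -4    1    0
   P6   0    0    0    2    0    3
   P7   0    0    0    0    0   -2

Candidate y = [4, 2, 1, 2, 5, 0, 0, 0]; check y·C column-wise:
  col t0: 4·-4 + 2·0 + 1·-4 + 2·0 + 5·4 = 0
  col t1: 4·-1 + 2·0 + 1·4 + 2·0 + 5·0 + 0·-2 = 0
  col t2: 4·0 + 2·0 + 1·-2 + 2·1 + 5·0 = 0
  col t3: 4·0 + 2·0 + 1·0 + 2·0 + 5·0 + 0·-4 + 0·2 = 0
  col t4: 4·0 + 2·-1 + 1·0 + 2·1 + 5·0 + 0·1 = 0
  col t5: 4·0 + 2·0 + 1·0 + 2·0 + 5·0 + 0·3 + 0·-2 = 0

y = (P0:4, P1:2, P2:1, P3:2, P4:5, P5:0, P6:0, P7:0)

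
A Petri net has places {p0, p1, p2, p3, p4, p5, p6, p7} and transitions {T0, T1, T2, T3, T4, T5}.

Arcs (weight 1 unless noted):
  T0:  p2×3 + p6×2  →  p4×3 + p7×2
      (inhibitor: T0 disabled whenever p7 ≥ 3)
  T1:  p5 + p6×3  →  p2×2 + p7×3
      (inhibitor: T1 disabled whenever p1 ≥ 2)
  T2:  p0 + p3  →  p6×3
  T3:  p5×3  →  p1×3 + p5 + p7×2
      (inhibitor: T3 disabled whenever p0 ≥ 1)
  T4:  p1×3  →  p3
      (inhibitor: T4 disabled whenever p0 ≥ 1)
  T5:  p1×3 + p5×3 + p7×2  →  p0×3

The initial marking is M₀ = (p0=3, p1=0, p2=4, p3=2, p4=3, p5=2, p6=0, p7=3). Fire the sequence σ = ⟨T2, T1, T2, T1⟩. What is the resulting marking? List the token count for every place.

(p0=1, p1=0, p2=8, p3=0, p4=3, p5=0, p6=0, p7=9)

step 1: fire T2:  (p0=3, p1=0, p2=4, p3=2, p4=3, p5=2, p6=0, p7=3) → (p0=2, p1=0, p2=4, p3=1, p4=3, p5=2, p6=3, p7=3)
step 2: fire T1:  (p0=2, p1=0, p2=4, p3=1, p4=3, p5=2, p6=3, p7=3) → (p0=2, p1=0, p2=6, p3=1, p4=3, p5=1, p6=0, p7=6)
step 3: fire T2:  (p0=2, p1=0, p2=6, p3=1, p4=3, p5=1, p6=0, p7=6) → (p0=1, p1=0, p2=6, p3=0, p4=3, p5=1, p6=3, p7=6)
step 4: fire T1:  (p0=1, p1=0, p2=6, p3=0, p4=3, p5=1, p6=3, p7=6) → (p0=1, p1=0, p2=8, p3=0, p4=3, p5=0, p6=0, p7=9)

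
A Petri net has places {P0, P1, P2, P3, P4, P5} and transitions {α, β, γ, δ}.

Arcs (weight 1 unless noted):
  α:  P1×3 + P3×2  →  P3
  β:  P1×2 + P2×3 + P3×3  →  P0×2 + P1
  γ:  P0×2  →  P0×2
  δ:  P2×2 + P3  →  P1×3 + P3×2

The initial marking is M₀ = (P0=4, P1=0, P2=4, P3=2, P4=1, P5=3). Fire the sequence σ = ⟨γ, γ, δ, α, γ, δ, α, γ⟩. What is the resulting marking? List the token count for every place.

(P0=4, P1=0, P2=0, P3=2, P4=1, P5=3)

step 1: fire γ:  (P0=4, P1=0, P2=4, P3=2, P4=1, P5=3) → (P0=4, P1=0, P2=4, P3=2, P4=1, P5=3)
step 2: fire γ:  (P0=4, P1=0, P2=4, P3=2, P4=1, P5=3) → (P0=4, P1=0, P2=4, P3=2, P4=1, P5=3)
step 3: fire δ:  (P0=4, P1=0, P2=4, P3=2, P4=1, P5=3) → (P0=4, P1=3, P2=2, P3=3, P4=1, P5=3)
step 4: fire α:  (P0=4, P1=3, P2=2, P3=3, P4=1, P5=3) → (P0=4, P1=0, P2=2, P3=2, P4=1, P5=3)
step 5: fire γ:  (P0=4, P1=0, P2=2, P3=2, P4=1, P5=3) → (P0=4, P1=0, P2=2, P3=2, P4=1, P5=3)
step 6: fire δ:  (P0=4, P1=0, P2=2, P3=2, P4=1, P5=3) → (P0=4, P1=3, P2=0, P3=3, P4=1, P5=3)
step 7: fire α:  (P0=4, P1=3, P2=0, P3=3, P4=1, P5=3) → (P0=4, P1=0, P2=0, P3=2, P4=1, P5=3)
step 8: fire γ:  (P0=4, P1=0, P2=0, P3=2, P4=1, P5=3) → (P0=4, P1=0, P2=0, P3=2, P4=1, P5=3)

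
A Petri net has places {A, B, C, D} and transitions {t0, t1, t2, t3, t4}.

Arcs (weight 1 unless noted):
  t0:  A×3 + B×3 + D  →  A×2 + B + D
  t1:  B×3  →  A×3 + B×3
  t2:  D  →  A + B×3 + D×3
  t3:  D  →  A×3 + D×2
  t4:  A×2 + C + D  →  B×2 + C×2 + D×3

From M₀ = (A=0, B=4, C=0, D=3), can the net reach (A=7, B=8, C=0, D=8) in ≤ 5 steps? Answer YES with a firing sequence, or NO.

YES — reachable via ⟨t1, t0, t2, t2, t3⟩ (5 firings)

step 1: fire t1:  (A=0, B=4, C=0, D=3) → (A=3, B=4, C=0, D=3)
step 2: fire t0:  (A=3, B=4, C=0, D=3) → (A=2, B=2, C=0, D=3)
step 3: fire t2:  (A=2, B=2, C=0, D=3) → (A=3, B=5, C=0, D=5)
step 4: fire t2:  (A=3, B=5, C=0, D=5) → (A=4, B=8, C=0, D=7)
step 5: fire t3:  (A=4, B=8, C=0, D=7) → (A=7, B=8, C=0, D=8)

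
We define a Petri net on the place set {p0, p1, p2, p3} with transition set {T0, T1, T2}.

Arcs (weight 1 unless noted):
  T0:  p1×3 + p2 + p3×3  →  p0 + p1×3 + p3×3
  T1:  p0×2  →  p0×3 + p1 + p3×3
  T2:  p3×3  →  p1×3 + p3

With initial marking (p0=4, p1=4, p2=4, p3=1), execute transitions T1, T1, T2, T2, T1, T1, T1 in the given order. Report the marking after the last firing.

(p0=9, p1=15, p2=4, p3=12)

step 1: fire T1:  (p0=4, p1=4, p2=4, p3=1) → (p0=5, p1=5, p2=4, p3=4)
step 2: fire T1:  (p0=5, p1=5, p2=4, p3=4) → (p0=6, p1=6, p2=4, p3=7)
step 3: fire T2:  (p0=6, p1=6, p2=4, p3=7) → (p0=6, p1=9, p2=4, p3=5)
step 4: fire T2:  (p0=6, p1=9, p2=4, p3=5) → (p0=6, p1=12, p2=4, p3=3)
step 5: fire T1:  (p0=6, p1=12, p2=4, p3=3) → (p0=7, p1=13, p2=4, p3=6)
step 6: fire T1:  (p0=7, p1=13, p2=4, p3=6) → (p0=8, p1=14, p2=4, p3=9)
step 7: fire T1:  (p0=8, p1=14, p2=4, p3=9) → (p0=9, p1=15, p2=4, p3=12)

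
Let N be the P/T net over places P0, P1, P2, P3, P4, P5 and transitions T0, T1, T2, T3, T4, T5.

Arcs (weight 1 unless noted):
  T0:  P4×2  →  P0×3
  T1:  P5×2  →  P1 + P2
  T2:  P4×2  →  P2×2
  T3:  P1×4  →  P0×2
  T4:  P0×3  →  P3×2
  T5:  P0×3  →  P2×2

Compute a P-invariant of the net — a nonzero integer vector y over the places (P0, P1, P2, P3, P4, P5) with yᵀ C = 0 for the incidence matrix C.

y = (P0:2, P1:1, P2:3, P3:3, P4:3, P5:2)

Incidence matrix C (rows=places, cols=transitions):
       T0   T1   T2   T3   T4   T5
   P0   3    0    0    2   -3   -3
   P1   0    1    0   -4    0    0
   P2   0    1    2    0    0    2
   P3   0    0    0    0    2    0
   P4  -2    0   -2    0    0    0
   P5   0   -2    0    0    0    0

Candidate y = [2, 1, 3, 3, 3, 2]; check y·C column-wise:
  col T0: 2·3 + 1·0 + 3·0 + 3·0 + 3·-2 + 2·0 = 0
  col T1: 2·0 + 1·1 + 3·1 + 3·0 + 3·0 + 2·-2 = 0
  col T2: 2·0 + 1·0 + 3·2 + 3·0 + 3·-2 + 2·0 = 0
  col T3: 2·2 + 1·-4 + 3·0 + 3·0 + 3·0 + 2·0 = 0
  col T4: 2·-3 + 1·0 + 3·0 + 3·2 + 3·0 + 2·0 = 0
  col T5: 2·-3 + 1·0 + 3·2 + 3·0 + 3·0 + 2·0 = 0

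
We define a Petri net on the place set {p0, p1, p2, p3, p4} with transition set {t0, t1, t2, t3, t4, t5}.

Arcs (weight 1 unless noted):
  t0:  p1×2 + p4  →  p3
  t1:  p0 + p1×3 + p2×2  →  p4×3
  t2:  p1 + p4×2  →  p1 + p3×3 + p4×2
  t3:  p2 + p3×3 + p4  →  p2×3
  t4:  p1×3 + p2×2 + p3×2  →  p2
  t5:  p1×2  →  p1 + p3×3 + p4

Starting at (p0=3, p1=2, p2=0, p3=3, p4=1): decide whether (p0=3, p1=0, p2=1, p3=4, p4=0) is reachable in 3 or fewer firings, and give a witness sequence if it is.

depth 0: 1 marking
depth 1: 3 markings reached so far
depth 2: 4 markings reached so far
depth 3: 5 markings reached so far
target is not among the 5 markings reachable within 3 steps

NO — not reachable within 3 firings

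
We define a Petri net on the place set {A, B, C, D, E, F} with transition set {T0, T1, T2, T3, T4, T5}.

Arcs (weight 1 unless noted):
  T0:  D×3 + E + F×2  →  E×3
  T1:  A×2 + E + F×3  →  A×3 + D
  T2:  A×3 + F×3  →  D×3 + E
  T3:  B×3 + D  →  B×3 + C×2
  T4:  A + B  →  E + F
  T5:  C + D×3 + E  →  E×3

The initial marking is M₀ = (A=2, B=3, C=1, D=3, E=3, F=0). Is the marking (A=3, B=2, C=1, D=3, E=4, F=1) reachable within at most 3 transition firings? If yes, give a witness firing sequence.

depth 0: 1 marking
depth 1: 4 markings reached so far
depth 2: 8 markings reached so far
depth 3: 13 markings reached so far
target is not among the 13 markings reachable within 3 steps

NO — not reachable within 3 firings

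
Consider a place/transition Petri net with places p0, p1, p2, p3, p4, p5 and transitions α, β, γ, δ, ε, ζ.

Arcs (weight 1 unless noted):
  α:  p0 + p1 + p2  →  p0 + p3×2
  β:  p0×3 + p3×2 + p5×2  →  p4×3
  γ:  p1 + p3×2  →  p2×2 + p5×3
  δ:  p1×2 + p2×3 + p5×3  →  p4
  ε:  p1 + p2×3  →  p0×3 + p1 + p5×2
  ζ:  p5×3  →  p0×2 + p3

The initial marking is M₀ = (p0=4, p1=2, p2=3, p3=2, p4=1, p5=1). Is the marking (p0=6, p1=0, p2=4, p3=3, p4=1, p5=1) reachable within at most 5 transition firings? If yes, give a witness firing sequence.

step 1: fire α:  (p0=4, p1=2, p2=3, p3=2, p4=1, p5=1) → (p0=4, p1=1, p2=2, p3=4, p4=1, p5=1)
step 2: fire γ:  (p0=4, p1=1, p2=2, p3=4, p4=1, p5=1) → (p0=4, p1=0, p2=4, p3=2, p4=1, p5=4)
step 3: fire ζ:  (p0=4, p1=0, p2=4, p3=2, p4=1, p5=4) → (p0=6, p1=0, p2=4, p3=3, p4=1, p5=1)

YES — reachable via ⟨α, γ, ζ⟩ (3 firings)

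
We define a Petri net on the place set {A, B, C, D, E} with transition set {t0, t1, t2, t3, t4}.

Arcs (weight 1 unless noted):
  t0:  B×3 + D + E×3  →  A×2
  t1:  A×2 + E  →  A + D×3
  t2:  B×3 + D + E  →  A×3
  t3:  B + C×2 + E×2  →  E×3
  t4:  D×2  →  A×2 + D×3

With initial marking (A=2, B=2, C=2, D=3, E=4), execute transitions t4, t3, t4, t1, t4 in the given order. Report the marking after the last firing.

(A=7, B=1, C=0, D=9, E=4)

step 1: fire t4:  (A=2, B=2, C=2, D=3, E=4) → (A=4, B=2, C=2, D=4, E=4)
step 2: fire t3:  (A=4, B=2, C=2, D=4, E=4) → (A=4, B=1, C=0, D=4, E=5)
step 3: fire t4:  (A=4, B=1, C=0, D=4, E=5) → (A=6, B=1, C=0, D=5, E=5)
step 4: fire t1:  (A=6, B=1, C=0, D=5, E=5) → (A=5, B=1, C=0, D=8, E=4)
step 5: fire t4:  (A=5, B=1, C=0, D=8, E=4) → (A=7, B=1, C=0, D=9, E=4)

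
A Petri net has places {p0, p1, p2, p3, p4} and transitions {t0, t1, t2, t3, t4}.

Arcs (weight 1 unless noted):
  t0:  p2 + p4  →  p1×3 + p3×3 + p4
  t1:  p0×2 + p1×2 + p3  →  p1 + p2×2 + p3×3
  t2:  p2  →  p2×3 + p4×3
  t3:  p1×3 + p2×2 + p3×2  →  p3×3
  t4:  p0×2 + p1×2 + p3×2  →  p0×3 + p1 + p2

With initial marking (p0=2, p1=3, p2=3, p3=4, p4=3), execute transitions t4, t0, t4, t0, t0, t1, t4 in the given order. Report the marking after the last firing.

(p0=3, p1=8, p2=5, p3=9, p4=3)

step 1: fire t4:  (p0=2, p1=3, p2=3, p3=4, p4=3) → (p0=3, p1=2, p2=4, p3=2, p4=3)
step 2: fire t0:  (p0=3, p1=2, p2=4, p3=2, p4=3) → (p0=3, p1=5, p2=3, p3=5, p4=3)
step 3: fire t4:  (p0=3, p1=5, p2=3, p3=5, p4=3) → (p0=4, p1=4, p2=4, p3=3, p4=3)
step 4: fire t0:  (p0=4, p1=4, p2=4, p3=3, p4=3) → (p0=4, p1=7, p2=3, p3=6, p4=3)
step 5: fire t0:  (p0=4, p1=7, p2=3, p3=6, p4=3) → (p0=4, p1=10, p2=2, p3=9, p4=3)
step 6: fire t1:  (p0=4, p1=10, p2=2, p3=9, p4=3) → (p0=2, p1=9, p2=4, p3=11, p4=3)
step 7: fire t4:  (p0=2, p1=9, p2=4, p3=11, p4=3) → (p0=3, p1=8, p2=5, p3=9, p4=3)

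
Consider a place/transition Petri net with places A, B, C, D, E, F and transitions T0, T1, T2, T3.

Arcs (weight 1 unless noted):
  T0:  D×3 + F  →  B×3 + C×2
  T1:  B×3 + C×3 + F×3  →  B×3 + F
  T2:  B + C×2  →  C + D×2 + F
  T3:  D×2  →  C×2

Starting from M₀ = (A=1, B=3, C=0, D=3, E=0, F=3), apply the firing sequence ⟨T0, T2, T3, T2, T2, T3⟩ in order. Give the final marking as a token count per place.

step 1: fire T0:  (A=1, B=3, C=0, D=3, E=0, F=3) → (A=1, B=6, C=2, D=0, E=0, F=2)
step 2: fire T2:  (A=1, B=6, C=2, D=0, E=0, F=2) → (A=1, B=5, C=1, D=2, E=0, F=3)
step 3: fire T3:  (A=1, B=5, C=1, D=2, E=0, F=3) → (A=1, B=5, C=3, D=0, E=0, F=3)
step 4: fire T2:  (A=1, B=5, C=3, D=0, E=0, F=3) → (A=1, B=4, C=2, D=2, E=0, F=4)
step 5: fire T2:  (A=1, B=4, C=2, D=2, E=0, F=4) → (A=1, B=3, C=1, D=4, E=0, F=5)
step 6: fire T3:  (A=1, B=3, C=1, D=4, E=0, F=5) → (A=1, B=3, C=3, D=2, E=0, F=5)

(A=1, B=3, C=3, D=2, E=0, F=5)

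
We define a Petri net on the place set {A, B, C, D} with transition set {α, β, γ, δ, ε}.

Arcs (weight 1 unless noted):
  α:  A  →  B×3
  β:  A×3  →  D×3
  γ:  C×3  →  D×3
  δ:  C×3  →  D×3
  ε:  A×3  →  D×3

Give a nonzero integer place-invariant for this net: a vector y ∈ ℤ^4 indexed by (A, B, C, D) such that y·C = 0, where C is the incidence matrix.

Incidence matrix C (rows=places, cols=transitions):
        α    β    γ    δ    ε
    A  -1   -3    0    0   -3
    B   3    0    0    0    0
    C   0    0   -3   -3    0
    D   0    3    3    3    3

Candidate y = [3, 1, 3, 3]; check y·C column-wise:
  col α: 3·-1 + 1·3 + 3·0 + 3·0 = 0
  col β: 3·-3 + 1·0 + 3·0 + 3·3 = 0
  col γ: 3·0 + 1·0 + 3·-3 + 3·3 = 0
  col δ: 3·0 + 1·0 + 3·-3 + 3·3 = 0
  col ε: 3·-3 + 1·0 + 3·0 + 3·3 = 0

y = (A:3, B:1, C:3, D:3)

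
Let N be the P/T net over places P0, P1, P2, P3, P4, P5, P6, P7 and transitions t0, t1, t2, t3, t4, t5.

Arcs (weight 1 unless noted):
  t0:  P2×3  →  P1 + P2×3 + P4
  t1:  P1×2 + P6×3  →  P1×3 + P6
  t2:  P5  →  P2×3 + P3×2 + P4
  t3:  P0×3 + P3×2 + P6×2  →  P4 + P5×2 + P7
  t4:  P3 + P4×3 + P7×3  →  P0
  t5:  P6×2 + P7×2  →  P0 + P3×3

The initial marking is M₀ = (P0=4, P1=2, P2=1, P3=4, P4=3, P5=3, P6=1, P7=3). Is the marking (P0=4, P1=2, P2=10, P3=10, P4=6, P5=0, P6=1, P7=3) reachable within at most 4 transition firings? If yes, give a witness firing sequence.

step 1: fire t2:  (P0=4, P1=2, P2=1, P3=4, P4=3, P5=3, P6=1, P7=3) → (P0=4, P1=2, P2=4, P3=6, P4=4, P5=2, P6=1, P7=3)
step 2: fire t2:  (P0=4, P1=2, P2=4, P3=6, P4=4, P5=2, P6=1, P7=3) → (P0=4, P1=2, P2=7, P3=8, P4=5, P5=1, P6=1, P7=3)
step 3: fire t2:  (P0=4, P1=2, P2=7, P3=8, P4=5, P5=1, P6=1, P7=3) → (P0=4, P1=2, P2=10, P3=10, P4=6, P5=0, P6=1, P7=3)

YES — reachable via ⟨t2, t2, t2⟩ (3 firings)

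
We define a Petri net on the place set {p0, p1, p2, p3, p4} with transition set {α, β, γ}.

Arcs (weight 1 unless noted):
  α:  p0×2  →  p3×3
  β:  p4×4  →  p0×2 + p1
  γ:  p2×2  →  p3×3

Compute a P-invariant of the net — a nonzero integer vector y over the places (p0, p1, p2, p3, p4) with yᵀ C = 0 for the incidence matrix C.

Incidence matrix C (rows=places, cols=transitions):
        α    β    γ
   p0  -2    2    0
   p1   0    1    0
   p2   0    0   -2
   p3   3    0    3
   p4   0   -4    0

Candidate y = [3, -6, 3, 2, 0]; check y·C column-wise:
  col α: 3·-2 + -6·0 + 3·0 + 2·3 = 0
  col β: 3·2 + -6·1 + 3·0 + 2·0 + 0·-4 = 0
  col γ: 3·0 + -6·0 + 3·-2 + 2·3 = 0

y = (p0:3, p1:-6, p2:3, p3:2, p4:0)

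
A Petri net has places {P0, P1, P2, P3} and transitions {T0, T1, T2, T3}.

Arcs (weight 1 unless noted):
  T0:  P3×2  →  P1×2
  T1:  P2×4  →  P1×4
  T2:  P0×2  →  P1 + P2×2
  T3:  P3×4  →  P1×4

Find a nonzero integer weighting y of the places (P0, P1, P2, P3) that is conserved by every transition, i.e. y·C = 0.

Incidence matrix C (rows=places, cols=transitions):
       T0   T1   T2   T3
   P0   0    0   -2    0
   P1   2    4    1    4
   P2   0   -4    2    0
   P3  -2    0    0   -4

Candidate y = [3, 2, 2, 2]; check y·C column-wise:
  col T0: 3·0 + 2·2 + 2·0 + 2·-2 = 0
  col T1: 3·0 + 2·4 + 2·-4 + 2·0 = 0
  col T2: 3·-2 + 2·1 + 2·2 + 2·0 = 0
  col T3: 3·0 + 2·4 + 2·0 + 2·-4 = 0

y = (P0:3, P1:2, P2:2, P3:2)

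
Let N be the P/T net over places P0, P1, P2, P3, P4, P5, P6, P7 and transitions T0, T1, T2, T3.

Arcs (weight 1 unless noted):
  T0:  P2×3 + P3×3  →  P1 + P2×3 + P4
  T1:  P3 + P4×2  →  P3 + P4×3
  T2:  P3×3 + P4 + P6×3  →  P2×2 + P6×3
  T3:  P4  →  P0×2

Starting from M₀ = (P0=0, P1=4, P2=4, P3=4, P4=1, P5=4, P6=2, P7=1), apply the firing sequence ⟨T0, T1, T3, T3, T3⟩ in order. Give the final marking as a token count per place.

(P0=6, P1=5, P2=4, P3=1, P4=0, P5=4, P6=2, P7=1)

step 1: fire T0:  (P0=0, P1=4, P2=4, P3=4, P4=1, P5=4, P6=2, P7=1) → (P0=0, P1=5, P2=4, P3=1, P4=2, P5=4, P6=2, P7=1)
step 2: fire T1:  (P0=0, P1=5, P2=4, P3=1, P4=2, P5=4, P6=2, P7=1) → (P0=0, P1=5, P2=4, P3=1, P4=3, P5=4, P6=2, P7=1)
step 3: fire T3:  (P0=0, P1=5, P2=4, P3=1, P4=3, P5=4, P6=2, P7=1) → (P0=2, P1=5, P2=4, P3=1, P4=2, P5=4, P6=2, P7=1)
step 4: fire T3:  (P0=2, P1=5, P2=4, P3=1, P4=2, P5=4, P6=2, P7=1) → (P0=4, P1=5, P2=4, P3=1, P4=1, P5=4, P6=2, P7=1)
step 5: fire T3:  (P0=4, P1=5, P2=4, P3=1, P4=1, P5=4, P6=2, P7=1) → (P0=6, P1=5, P2=4, P3=1, P4=0, P5=4, P6=2, P7=1)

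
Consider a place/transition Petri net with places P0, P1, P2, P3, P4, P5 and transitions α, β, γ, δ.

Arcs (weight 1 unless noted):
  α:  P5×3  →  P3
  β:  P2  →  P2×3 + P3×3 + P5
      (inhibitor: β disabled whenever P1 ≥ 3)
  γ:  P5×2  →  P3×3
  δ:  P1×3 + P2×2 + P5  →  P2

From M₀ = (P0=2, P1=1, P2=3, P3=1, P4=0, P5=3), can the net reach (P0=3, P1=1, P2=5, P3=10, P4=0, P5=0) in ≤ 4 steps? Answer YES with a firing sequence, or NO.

depth 0: 1 marking
depth 1: 4 markings reached so far
depth 2: 7 markings reached so far
depth 3: 11 markings reached so far
depth 4: 16 markings reached so far
target is not among the 16 markings reachable within 4 steps

NO — not reachable within 4 firings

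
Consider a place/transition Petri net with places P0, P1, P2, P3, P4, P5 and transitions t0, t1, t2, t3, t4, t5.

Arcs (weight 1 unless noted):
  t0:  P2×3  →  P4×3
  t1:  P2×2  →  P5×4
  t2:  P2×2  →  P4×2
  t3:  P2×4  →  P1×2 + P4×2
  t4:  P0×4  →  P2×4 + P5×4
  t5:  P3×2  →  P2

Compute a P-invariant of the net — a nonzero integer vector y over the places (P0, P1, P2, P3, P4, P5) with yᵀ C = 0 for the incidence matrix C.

Incidence matrix C (rows=places, cols=transitions):
       t0   t1   t2   t3   t4   t5
   P0   0    0    0    0   -4    0
   P1   0    0    0    2    0    0
   P2  -3   -2   -2   -4    4    1
   P3   0    0    0    0    0   -2
   P4   3    0    2    2    0    0
   P5   0    4    0    0    4    0

Candidate y = [3, 2, 2, 1, 2, 1]; check y·C column-wise:
  col t0: 3·0 + 2·0 + 2·-3 + 1·0 + 2·3 + 1·0 = 0
  col t1: 3·0 + 2·0 + 2·-2 + 1·0 + 2·0 + 1·4 = 0
  col t2: 3·0 + 2·0 + 2·-2 + 1·0 + 2·2 + 1·0 = 0
  col t3: 3·0 + 2·2 + 2·-4 + 1·0 + 2·2 + 1·0 = 0
  col t4: 3·-4 + 2·0 + 2·4 + 1·0 + 2·0 + 1·4 = 0
  col t5: 3·0 + 2·0 + 2·1 + 1·-2 + 2·0 + 1·0 = 0

y = (P0:3, P1:2, P2:2, P3:1, P4:2, P5:1)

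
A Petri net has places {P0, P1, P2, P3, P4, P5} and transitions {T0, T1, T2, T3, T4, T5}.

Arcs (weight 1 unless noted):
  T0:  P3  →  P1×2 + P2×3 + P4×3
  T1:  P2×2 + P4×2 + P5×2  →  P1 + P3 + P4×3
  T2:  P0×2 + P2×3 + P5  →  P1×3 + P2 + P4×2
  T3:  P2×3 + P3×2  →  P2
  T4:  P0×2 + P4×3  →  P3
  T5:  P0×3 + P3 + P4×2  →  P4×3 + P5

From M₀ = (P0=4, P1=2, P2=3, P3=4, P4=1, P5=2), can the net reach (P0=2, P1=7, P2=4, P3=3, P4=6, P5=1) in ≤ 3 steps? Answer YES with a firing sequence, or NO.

step 1: fire T0:  (P0=4, P1=2, P2=3, P3=4, P4=1, P5=2) → (P0=4, P1=4, P2=6, P3=3, P4=4, P5=2)
step 2: fire T2:  (P0=4, P1=4, P2=6, P3=3, P4=4, P5=2) → (P0=2, P1=7, P2=4, P3=3, P4=6, P5=1)

YES — reachable via ⟨T0, T2⟩ (2 firings)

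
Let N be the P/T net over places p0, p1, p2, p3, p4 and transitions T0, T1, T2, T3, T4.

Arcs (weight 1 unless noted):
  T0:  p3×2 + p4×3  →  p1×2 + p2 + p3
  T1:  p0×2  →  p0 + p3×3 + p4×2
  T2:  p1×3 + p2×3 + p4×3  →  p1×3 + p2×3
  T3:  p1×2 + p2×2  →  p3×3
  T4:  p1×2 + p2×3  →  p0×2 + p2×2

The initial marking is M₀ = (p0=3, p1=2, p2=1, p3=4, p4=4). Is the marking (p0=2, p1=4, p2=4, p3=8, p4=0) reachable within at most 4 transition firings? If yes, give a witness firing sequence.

NO — not reachable within 4 firings

depth 0: 1 marking
depth 1: 3 markings reached so far
depth 2: 6 markings reached so far
depth 3: 9 markings reached so far
depth 4: 13 markings reached so far
target is not among the 13 markings reachable within 4 steps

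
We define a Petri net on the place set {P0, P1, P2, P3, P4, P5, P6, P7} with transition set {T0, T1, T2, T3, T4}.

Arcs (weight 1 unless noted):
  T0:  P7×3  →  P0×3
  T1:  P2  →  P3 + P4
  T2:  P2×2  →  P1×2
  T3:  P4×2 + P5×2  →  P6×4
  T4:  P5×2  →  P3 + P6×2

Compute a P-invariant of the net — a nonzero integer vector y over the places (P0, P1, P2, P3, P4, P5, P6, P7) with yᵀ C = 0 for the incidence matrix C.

y = (P0:0, P1:1, P2:1, P3:2, P4:-1, P5:1, P6:0, P7:0)

Incidence matrix C (rows=places, cols=transitions):
       T0   T1   T2   T3   T4
   P0   3    0    0    0    0
   P1   0    0    2    0    0
   P2   0   -1   -2    0    0
   P3   0    1    0    0    1
   P4   0    1    0   -2    0
   P5   0    0    0   -2   -2
   P6   0    0    0    4    2
   P7  -3    0    0    0    0

Candidate y = [0, 1, 1, 2, -1, 1, 0, 0]; check y·C column-wise:
  col T0: 0·3 + 1·0 + 1·0 + 2·0 + -1·0 + 1·0 + 0·-3 = 0
  col T1: 1·0 + 1·-1 + 2·1 + -1·1 + 1·0 = 0
  col T2: 1·2 + 1·-2 + 2·0 + -1·0 + 1·0 = 0
  col T3: 1·0 + 1·0 + 2·0 + -1·-2 + 1·-2 + 0·4 = 0
  col T4: 1·0 + 1·0 + 2·1 + -1·0 + 1·-2 + 0·2 = 0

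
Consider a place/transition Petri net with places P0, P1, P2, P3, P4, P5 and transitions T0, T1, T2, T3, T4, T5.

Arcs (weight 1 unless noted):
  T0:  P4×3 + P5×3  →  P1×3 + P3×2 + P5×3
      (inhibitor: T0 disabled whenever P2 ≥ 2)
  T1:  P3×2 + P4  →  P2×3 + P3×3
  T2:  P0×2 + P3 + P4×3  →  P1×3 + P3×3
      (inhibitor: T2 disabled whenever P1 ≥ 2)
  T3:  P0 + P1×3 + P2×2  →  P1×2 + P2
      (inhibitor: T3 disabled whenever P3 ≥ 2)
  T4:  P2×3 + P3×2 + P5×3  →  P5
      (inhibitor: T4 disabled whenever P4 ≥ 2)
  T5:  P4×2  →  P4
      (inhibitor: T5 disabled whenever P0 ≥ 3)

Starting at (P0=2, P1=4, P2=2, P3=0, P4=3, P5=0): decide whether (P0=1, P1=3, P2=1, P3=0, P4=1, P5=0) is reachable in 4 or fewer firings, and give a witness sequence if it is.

YES — reachable via ⟨T3, T5, T5⟩ (3 firings)

step 1: fire T3:  (P0=2, P1=4, P2=2, P3=0, P4=3, P5=0) → (P0=1, P1=3, P2=1, P3=0, P4=3, P5=0)
step 2: fire T5:  (P0=1, P1=3, P2=1, P3=0, P4=3, P5=0) → (P0=1, P1=3, P2=1, P3=0, P4=2, P5=0)
step 3: fire T5:  (P0=1, P1=3, P2=1, P3=0, P4=2, P5=0) → (P0=1, P1=3, P2=1, P3=0, P4=1, P5=0)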